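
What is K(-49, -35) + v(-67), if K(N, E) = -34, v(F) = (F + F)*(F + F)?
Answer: 17922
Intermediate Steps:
v(F) = 4*F**2 (v(F) = (2*F)*(2*F) = 4*F**2)
K(-49, -35) + v(-67) = -34 + 4*(-67)**2 = -34 + 4*4489 = -34 + 17956 = 17922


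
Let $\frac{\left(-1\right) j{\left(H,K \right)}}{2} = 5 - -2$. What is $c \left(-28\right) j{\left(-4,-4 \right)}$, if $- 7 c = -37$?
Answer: $2072$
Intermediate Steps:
$c = \frac{37}{7}$ ($c = \left(- \frac{1}{7}\right) \left(-37\right) = \frac{37}{7} \approx 5.2857$)
$j{\left(H,K \right)} = -14$ ($j{\left(H,K \right)} = - 2 \left(5 - -2\right) = - 2 \left(5 + 2\right) = \left(-2\right) 7 = -14$)
$c \left(-28\right) j{\left(-4,-4 \right)} = \frac{37}{7} \left(-28\right) \left(-14\right) = \left(-148\right) \left(-14\right) = 2072$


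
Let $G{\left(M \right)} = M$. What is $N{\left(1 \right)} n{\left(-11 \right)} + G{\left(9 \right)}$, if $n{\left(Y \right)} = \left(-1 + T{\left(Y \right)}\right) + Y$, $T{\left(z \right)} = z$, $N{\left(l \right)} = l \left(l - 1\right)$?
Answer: $9$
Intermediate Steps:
$N{\left(l \right)} = l \left(-1 + l\right)$
$n{\left(Y \right)} = -1 + 2 Y$ ($n{\left(Y \right)} = \left(-1 + Y\right) + Y = -1 + 2 Y$)
$N{\left(1 \right)} n{\left(-11 \right)} + G{\left(9 \right)} = 1 \left(-1 + 1\right) \left(-1 + 2 \left(-11\right)\right) + 9 = 1 \cdot 0 \left(-1 - 22\right) + 9 = 0 \left(-23\right) + 9 = 0 + 9 = 9$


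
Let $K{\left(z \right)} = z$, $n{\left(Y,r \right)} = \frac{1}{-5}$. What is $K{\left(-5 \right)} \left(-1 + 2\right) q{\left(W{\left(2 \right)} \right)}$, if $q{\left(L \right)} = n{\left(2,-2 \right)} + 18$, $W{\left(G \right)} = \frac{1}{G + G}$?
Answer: $-89$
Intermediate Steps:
$n{\left(Y,r \right)} = - \frac{1}{5}$
$W{\left(G \right)} = \frac{1}{2 G}$
$q{\left(L \right)} = \frac{89}{5}$ ($q{\left(L \right)} = - \frac{1}{5} + 18 = \frac{89}{5}$)
$K{\left(-5 \right)} \left(-1 + 2\right) q{\left(W{\left(2 \right)} \right)} = - 5 \left(-1 + 2\right) \frac{89}{5} = \left(-5\right) 1 \cdot \frac{89}{5} = \left(-5\right) \frac{89}{5} = -89$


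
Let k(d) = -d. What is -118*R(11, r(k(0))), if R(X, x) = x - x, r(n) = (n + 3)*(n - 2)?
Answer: 0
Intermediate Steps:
r(n) = (-2 + n)*(3 + n) (r(n) = (3 + n)*(-2 + n) = (-2 + n)*(3 + n))
R(X, x) = 0
-118*R(11, r(k(0))) = -118*0 = 0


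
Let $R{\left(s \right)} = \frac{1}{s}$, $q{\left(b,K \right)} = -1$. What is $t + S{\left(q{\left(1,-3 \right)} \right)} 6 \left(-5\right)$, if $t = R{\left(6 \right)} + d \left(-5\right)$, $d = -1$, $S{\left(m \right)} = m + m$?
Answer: $\frac{391}{6} \approx 65.167$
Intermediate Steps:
$S{\left(m \right)} = 2 m$
$t = \frac{31}{6}$ ($t = \frac{1}{6} - -5 = \frac{1}{6} + 5 = \frac{31}{6} \approx 5.1667$)
$t + S{\left(q{\left(1,-3 \right)} \right)} 6 \left(-5\right) = \frac{31}{6} + 2 \left(-1\right) 6 \left(-5\right) = \frac{31}{6} - -60 = \frac{31}{6} + 60 = \frac{391}{6}$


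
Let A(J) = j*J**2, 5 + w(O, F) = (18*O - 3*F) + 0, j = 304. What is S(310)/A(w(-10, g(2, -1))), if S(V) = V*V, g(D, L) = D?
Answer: 24025/2772556 ≈ 0.0086653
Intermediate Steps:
w(O, F) = -5 - 3*F + 18*O (w(O, F) = -5 + ((18*O - 3*F) + 0) = -5 + ((-3*F + 18*O) + 0) = -5 + (-3*F + 18*O) = -5 - 3*F + 18*O)
A(J) = 304*J**2
S(V) = V**2
S(310)/A(w(-10, g(2, -1))) = 310**2/((304*(-5 - 3*2 + 18*(-10))**2)) = 96100/((304*(-5 - 6 - 180)**2)) = 96100/((304*(-191)**2)) = 96100/((304*36481)) = 96100/11090224 = 96100*(1/11090224) = 24025/2772556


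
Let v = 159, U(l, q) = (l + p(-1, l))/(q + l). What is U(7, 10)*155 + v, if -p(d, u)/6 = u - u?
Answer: 3788/17 ≈ 222.82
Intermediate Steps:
p(d, u) = 0 (p(d, u) = -6*(u - u) = -6*0 = 0)
U(l, q) = l/(l + q) (U(l, q) = (l + 0)/(q + l) = l/(l + q))
U(7, 10)*155 + v = (7/(7 + 10))*155 + 159 = (7/17)*155 + 159 = 1085/17 + 159 = 3788/17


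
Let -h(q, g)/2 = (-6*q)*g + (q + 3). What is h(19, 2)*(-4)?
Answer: -1648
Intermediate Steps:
h(q, g) = -6 - 2*q + 12*g*q (h(q, g) = -2*((-6*q)*g + (q + 3)) = -2*(-6*g*q + (3 + q)) = -2*(3 + q - 6*g*q) = -6 - 2*q + 12*g*q)
h(19, 2)*(-4) = (-6 - 2*19 + 12*2*19)*(-4) = (-6 - 38 + 456)*(-4) = 412*(-4) = -1648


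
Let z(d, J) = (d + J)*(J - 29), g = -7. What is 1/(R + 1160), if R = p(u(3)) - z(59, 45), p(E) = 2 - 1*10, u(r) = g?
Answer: -1/512 ≈ -0.0019531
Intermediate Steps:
u(r) = -7
p(E) = -8 (p(E) = 2 - 10 = -8)
z(d, J) = (-29 + J)*(J + d) (z(d, J) = (J + d)*(-29 + J) = (-29 + J)*(J + d))
R = -1672 (R = -8 - (45² - 29*45 - 29*59 + 45*59) = -8 - (2025 - 1305 - 1711 + 2655) = -8 - 1*1664 = -8 - 1664 = -1672)
1/(R + 1160) = 1/(-1672 + 1160) = 1/(-512) = -1/512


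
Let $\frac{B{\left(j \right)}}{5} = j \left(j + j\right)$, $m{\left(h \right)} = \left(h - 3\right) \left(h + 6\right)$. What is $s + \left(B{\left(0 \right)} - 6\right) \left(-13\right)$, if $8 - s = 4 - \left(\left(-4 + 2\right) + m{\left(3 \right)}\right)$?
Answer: $80$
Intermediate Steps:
$m{\left(h \right)} = \left(-3 + h\right) \left(6 + h\right)$
$B{\left(j \right)} = 10 j^{2}$ ($B{\left(j \right)} = 5 j \left(j + j\right) = 5 j 2 j = 5 \cdot 2 j^{2} = 10 j^{2}$)
$s = 2$ ($s = 8 - \left(4 - \left(\left(-4 + 2\right) + \left(-18 + 3^{2} + 3 \cdot 3\right)\right)\right) = 8 - \left(4 - \left(-2 + \left(-18 + 9 + 9\right)\right)\right) = 8 - \left(4 - \left(-2 + 0\right)\right) = 8 - \left(4 - -2\right) = 8 - \left(4 + 2\right) = 8 - 6 = 2$)
$s + \left(B{\left(0 \right)} - 6\right) \left(-13\right) = 2 + \left(10 \cdot 0^{2} - 6\right) \left(-13\right) = 2 + \left(10 \cdot 0 - 6\right) \left(-13\right) = 2 + \left(0 - 6\right) \left(-13\right) = 2 - -78 = 2 + 78 = 80$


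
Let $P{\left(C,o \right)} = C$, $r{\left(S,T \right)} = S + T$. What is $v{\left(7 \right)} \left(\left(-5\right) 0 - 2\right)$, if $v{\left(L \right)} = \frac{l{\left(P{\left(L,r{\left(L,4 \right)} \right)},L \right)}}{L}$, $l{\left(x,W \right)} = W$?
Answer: $-2$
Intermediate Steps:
$v{\left(L \right)} = 1$ ($v{\left(L \right)} = \frac{L}{L} = 1$)
$v{\left(7 \right)} \left(\left(-5\right) 0 - 2\right) = 1 \left(\left(-5\right) 0 - 2\right) = 1 \left(0 - 2\right) = 1 \left(-2\right) = -2$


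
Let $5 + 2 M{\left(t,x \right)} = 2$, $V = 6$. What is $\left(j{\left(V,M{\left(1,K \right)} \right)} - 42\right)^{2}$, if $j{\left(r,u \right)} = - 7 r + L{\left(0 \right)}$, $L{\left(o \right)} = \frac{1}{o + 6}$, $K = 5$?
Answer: $\frac{253009}{36} \approx 7028.0$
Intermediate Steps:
$L{\left(o \right)} = \frac{1}{6 + o}$
$M{\left(t,x \right)} = - \frac{3}{2}$ ($M{\left(t,x \right)} = - \frac{5}{2} + \frac{1}{2} \cdot 2 = - \frac{5}{2} + 1 = - \frac{3}{2}$)
$j{\left(r,u \right)} = \frac{1}{6} - 7 r$ ($j{\left(r,u \right)} = - 7 r + \frac{1}{6 + 0} = - 7 r + \frac{1}{6} = \frac{1}{6} - 7 r$)
$\left(j{\left(V,M{\left(1,K \right)} \right)} - 42\right)^{2} = \left(\left(\frac{1}{6} - 42\right) - 42\right)^{2} = \left(- \frac{251}{6} - 42\right)^{2} = \left(- \frac{503}{6}\right)^{2} = \frac{253009}{36}$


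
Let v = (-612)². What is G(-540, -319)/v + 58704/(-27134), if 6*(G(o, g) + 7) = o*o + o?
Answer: -10335575287/5081438448 ≈ -2.0340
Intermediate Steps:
G(o, g) = -7 + o/6 + o²/6 (G(o, g) = -7 + (o*o + o)/6 = -7 + (o² + o)/6 = -7 + (o + o²)/6 = -7 + (o/6 + o²/6) = -7 + o/6 + o²/6)
v = 374544
G(-540, -319)/v + 58704/(-27134) = (-7 + (⅙)*(-540) + (⅙)*(-540)²)/374544 + 58704/(-27134) = (-7 - 90 + (⅙)*291600)*(1/374544) + 58704*(-1/27134) = (-7 - 90 + 48600)*(1/374544) - 29352/13567 = 48503*(1/374544) - 29352/13567 = 48503/374544 - 29352/13567 = -10335575287/5081438448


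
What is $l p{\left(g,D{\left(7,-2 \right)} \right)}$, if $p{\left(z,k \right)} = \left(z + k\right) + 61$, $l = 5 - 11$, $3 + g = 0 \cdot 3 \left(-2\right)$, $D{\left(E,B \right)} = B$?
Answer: $-336$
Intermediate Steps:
$g = -3$ ($g = -3 + 0 \cdot 3 \left(-2\right) = -3 + 0 \left(-2\right) = -3 + 0 = -3$)
$l = -6$
$p{\left(z,k \right)} = 61 + k + z$ ($p{\left(z,k \right)} = \left(k + z\right) + 61 = 61 + k + z$)
$l p{\left(g,D{\left(7,-2 \right)} \right)} = - 6 \left(61 - 2 - 3\right) = \left(-6\right) 56 = -336$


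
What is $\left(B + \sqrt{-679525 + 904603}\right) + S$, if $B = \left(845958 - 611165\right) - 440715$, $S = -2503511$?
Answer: $-2709433 + \sqrt{225078} \approx -2.709 \cdot 10^{6}$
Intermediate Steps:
$B = -205922$ ($B = 234793 - 440715 = -205922$)
$\left(B + \sqrt{-679525 + 904603}\right) + S = \left(-205922 + \sqrt{-679525 + 904603}\right) - 2503511 = \left(-205922 + \sqrt{225078}\right) - 2503511 = -2709433 + \sqrt{225078}$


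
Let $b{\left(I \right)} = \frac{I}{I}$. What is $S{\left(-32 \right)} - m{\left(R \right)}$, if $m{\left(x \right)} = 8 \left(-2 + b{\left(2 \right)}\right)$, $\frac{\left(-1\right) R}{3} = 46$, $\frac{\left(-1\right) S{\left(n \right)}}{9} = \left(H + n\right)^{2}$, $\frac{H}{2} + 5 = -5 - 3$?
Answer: $-30268$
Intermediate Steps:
$H = -26$ ($H = -10 + 2 \left(-5 - 3\right) = -10 + 2 \left(-8\right) = -10 - 16 = -26$)
$S{\left(n \right)} = - 9 \left(-26 + n\right)^{2}$
$R = -138$ ($R = \left(-3\right) 46 = -138$)
$b{\left(I \right)} = 1$
$m{\left(x \right)} = -8$ ($m{\left(x \right)} = 8 \left(-2 + 1\right) = 8 \left(-1\right) = -8$)
$S{\left(-32 \right)} - m{\left(R \right)} = - 9 \left(-26 - 32\right)^{2} - -8 = - 9 \left(-58\right)^{2} + 8 = \left(-9\right) 3364 + 8 = -30276 + 8 = -30268$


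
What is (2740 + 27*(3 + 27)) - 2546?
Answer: 1004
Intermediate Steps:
(2740 + 27*(3 + 27)) - 2546 = (2740 + 27*30) - 2546 = (2740 + 810) - 2546 = 3550 - 2546 = 1004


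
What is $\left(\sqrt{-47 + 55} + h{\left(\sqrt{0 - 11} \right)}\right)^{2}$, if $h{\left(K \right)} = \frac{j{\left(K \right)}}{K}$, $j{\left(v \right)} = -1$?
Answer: $\frac{87}{11} + \frac{4 i \sqrt{22}}{11} \approx 7.9091 + 1.7056 i$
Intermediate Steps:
$h{\left(K \right)} = - \frac{1}{K}$
$\left(\sqrt{-47 + 55} + h{\left(\sqrt{0 - 11} \right)}\right)^{2} = \left(\sqrt{-47 + 55} - \frac{1}{\sqrt{0 - 11}}\right)^{2} = \left(\sqrt{8} - \frac{1}{\sqrt{-11}}\right)^{2} = \left(2 \sqrt{2} - \frac{1}{i \sqrt{11}}\right)^{2} = \left(2 \sqrt{2} - - \frac{i \sqrt{11}}{11}\right)^{2} = \left(2 \sqrt{2} + \frac{i \sqrt{11}}{11}\right)^{2}$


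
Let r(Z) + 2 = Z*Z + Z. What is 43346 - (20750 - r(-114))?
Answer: 35476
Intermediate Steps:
r(Z) = -2 + Z + Z**2 (r(Z) = -2 + (Z*Z + Z) = -2 + (Z**2 + Z) = -2 + (Z + Z**2) = -2 + Z + Z**2)
43346 - (20750 - r(-114)) = 43346 - (20750 - (-2 - 114 + (-114)**2)) = 43346 - (20750 - (-2 - 114 + 12996)) = 43346 - (20750 - 1*12880) = 43346 - (20750 - 12880) = 43346 - 1*7870 = 43346 - 7870 = 35476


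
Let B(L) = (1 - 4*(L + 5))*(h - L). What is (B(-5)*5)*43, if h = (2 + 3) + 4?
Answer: 3010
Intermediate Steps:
h = 9 (h = 5 + 4 = 9)
B(L) = (-19 - 4*L)*(9 - L) (B(L) = (1 - 4*(L + 5))*(9 - L) = (1 - 4*(5 + L))*(9 - L) = (1 + (-20 - 4*L))*(9 - L) = (-19 - 4*L)*(9 - L))
(B(-5)*5)*43 = ((-171 - 17*(-5) + 4*(-5)²)*5)*43 = ((-171 + 85 + 4*25)*5)*43 = ((-171 + 85 + 100)*5)*43 = (14*5)*43 = 70*43 = 3010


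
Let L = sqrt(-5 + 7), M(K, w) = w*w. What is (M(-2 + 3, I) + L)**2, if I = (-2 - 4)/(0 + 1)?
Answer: (36 + sqrt(2))**2 ≈ 1399.8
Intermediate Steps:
I = -6 (I = -6/1 = -6*1 = -6)
M(K, w) = w**2
L = sqrt(2) ≈ 1.4142
(M(-2 + 3, I) + L)**2 = ((-6)**2 + sqrt(2))**2 = (36 + sqrt(2))**2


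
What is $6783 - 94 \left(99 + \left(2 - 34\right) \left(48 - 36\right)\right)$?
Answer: $33573$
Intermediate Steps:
$6783 - 94 \left(99 + \left(2 - 34\right) \left(48 - 36\right)\right) = 6783 - 94 \left(99 - 384\right) = 6783 - 94 \left(-285\right) = 6783 - -26790 = 6783 + 26790 = 33573$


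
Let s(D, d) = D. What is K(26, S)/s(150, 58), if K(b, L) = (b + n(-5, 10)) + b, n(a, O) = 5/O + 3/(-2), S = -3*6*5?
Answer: 17/50 ≈ 0.34000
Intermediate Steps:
S = -90 (S = -18*5 = -90)
n(a, O) = -3/2 + 5/O (n(a, O) = 5/O + 3*(-½) = 5/O - 3/2 = -3/2 + 5/O)
K(b, L) = -1 + 2*b (K(b, L) = (b + (-3/2 + 5/10)) + b = (b + (-3/2 + 5*(⅒))) + b = (b + (-3/2 + ½)) + b = (b - 1) + b = (-1 + b) + b = -1 + 2*b)
K(26, S)/s(150, 58) = (-1 + 2*26)/150 = (-1 + 52)*(1/150) = 51*(1/150) = 17/50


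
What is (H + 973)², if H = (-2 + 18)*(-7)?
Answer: 741321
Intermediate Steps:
H = -112 (H = 16*(-7) = -112)
(H + 973)² = (-112 + 973)² = 861² = 741321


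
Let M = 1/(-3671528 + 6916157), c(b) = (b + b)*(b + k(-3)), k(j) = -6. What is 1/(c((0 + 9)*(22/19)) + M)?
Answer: 1171311069/107929339417 ≈ 0.010853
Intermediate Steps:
c(b) = 2*b*(-6 + b) (c(b) = (b + b)*(b - 6) = (2*b)*(-6 + b) = 2*b*(-6 + b))
M = 1/3244629 ≈ 3.0820e-7
1/(c((0 + 9)*(22/19)) + M) = 1/(2*((0 + 9)*(22/19))*(-6 + (0 + 9)*(22/19)) + 1/3244629) = 1/(2*(9*(22*(1/19)))*(-6 + 9*(22*(1/19))) + 1/3244629) = 1/(2*(9*(22/19))*(-6 + 9*(22/19)) + 1/3244629) = 1/(2*(198/19)*(-6 + 198/19) + 1/3244629) = 1/(2*(198/19)*(84/19) + 1/3244629) = 1/(33264/361 + 1/3244629) = 1/(107929339417/1171311069) = 1171311069/107929339417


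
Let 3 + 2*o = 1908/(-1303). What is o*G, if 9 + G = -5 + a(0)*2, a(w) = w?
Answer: 40719/1303 ≈ 31.250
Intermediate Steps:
o = -5817/2606 (o = -3/2 + (1908/(-1303))/2 = -3/2 + (1908*(-1/1303))/2 = -3/2 + (½)*(-1908/1303) = -3/2 - 954/1303 = -5817/2606 ≈ -2.2322)
G = -14 (G = -9 + (-5 + 0*2) = -9 + (-5 + 0) = -9 - 5 = -14)
o*G = -5817/2606*(-14) = 40719/1303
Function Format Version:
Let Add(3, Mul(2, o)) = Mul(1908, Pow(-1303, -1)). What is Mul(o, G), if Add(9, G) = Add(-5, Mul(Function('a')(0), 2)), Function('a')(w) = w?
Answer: Rational(40719, 1303) ≈ 31.250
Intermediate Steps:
o = Rational(-5817, 2606) (o = Add(Rational(-3, 2), Mul(Rational(1, 2), Mul(1908, Pow(-1303, -1)))) = Add(Rational(-3, 2), Mul(Rational(1, 2), Mul(1908, Rational(-1, 1303)))) = Add(Rational(-3, 2), Mul(Rational(1, 2), Rational(-1908, 1303))) = Add(Rational(-3, 2), Rational(-954, 1303)) = Rational(-5817, 2606) ≈ -2.2322)
G = -14 (G = Add(-9, Add(-5, Mul(0, 2))) = Add(-9, Add(-5, 0)) = Add(-9, -5) = -14)
Mul(o, G) = Mul(Rational(-5817, 2606), -14) = Rational(40719, 1303)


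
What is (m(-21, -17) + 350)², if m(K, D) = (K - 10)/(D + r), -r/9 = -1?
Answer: 8014561/64 ≈ 1.2523e+5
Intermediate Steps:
r = 9 (r = -9*(-1) = 9)
m(K, D) = (-10 + K)/(9 + D) (m(K, D) = (K - 10)/(D + 9) = (-10 + K)/(9 + D))
(m(-21, -17) + 350)² = ((-10 - 21)/(9 - 17) + 350)² = (-31/(-8) + 350)² = (-⅛*(-31) + 350)² = (31/8 + 350)² = (2831/8)² = 8014561/64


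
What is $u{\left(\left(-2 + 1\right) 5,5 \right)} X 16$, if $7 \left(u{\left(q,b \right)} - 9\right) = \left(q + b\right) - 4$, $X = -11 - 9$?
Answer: $- \frac{18880}{7} \approx -2697.1$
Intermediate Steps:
$X = -20$
$u{\left(q,b \right)} = \frac{59}{7} + \frac{b}{7} + \frac{q}{7}$ ($u{\left(q,b \right)} = 9 + \frac{\left(q + b\right) - 4}{7} = 9 + \frac{\left(b + q\right) - 4}{7} = 9 + \frac{-4 + b + q}{7} = 9 + \left(- \frac{4}{7} + \frac{b}{7} + \frac{q}{7}\right) = \frac{59}{7} + \frac{b}{7} + \frac{q}{7}$)
$u{\left(\left(-2 + 1\right) 5,5 \right)} X 16 = \left(\frac{59}{7} + \frac{1}{7} \cdot 5 + \frac{\left(-2 + 1\right) 5}{7}\right) \left(-20\right) 16 = \left(\frac{59}{7} + \frac{5}{7} + \frac{\left(-1\right) 5}{7}\right) \left(-20\right) 16 = \left(\frac{59}{7} + \frac{5}{7} + \frac{1}{7} \left(-5\right)\right) \left(-20\right) 16 = \left(\frac{59}{7} + \frac{5}{7} - \frac{5}{7}\right) \left(-20\right) 16 = \frac{59}{7} \left(-20\right) 16 = \left(- \frac{1180}{7}\right) 16 = - \frac{18880}{7}$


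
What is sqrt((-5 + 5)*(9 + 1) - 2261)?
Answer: I*sqrt(2261) ≈ 47.55*I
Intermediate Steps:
sqrt((-5 + 5)*(9 + 1) - 2261) = sqrt(0*10 - 2261) = sqrt(0 - 2261) = sqrt(-2261) = I*sqrt(2261)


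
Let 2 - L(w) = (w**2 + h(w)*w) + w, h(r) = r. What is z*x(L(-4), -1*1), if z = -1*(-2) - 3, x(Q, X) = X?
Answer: 1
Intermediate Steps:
L(w) = 2 - w - 2*w**2 (L(w) = 2 - ((w**2 + w*w) + w) = 2 - ((w**2 + w**2) + w) = 2 - (2*w**2 + w) = 2 - (w + 2*w**2) = 2 + (-w - 2*w**2) = 2 - w - 2*w**2)
z = -1 (z = 2 - 3 = -1)
z*x(L(-4), -1*1) = -(-1) = -1*(-1) = 1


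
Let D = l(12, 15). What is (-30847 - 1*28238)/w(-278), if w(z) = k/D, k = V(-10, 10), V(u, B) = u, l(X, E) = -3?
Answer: -35451/2 ≈ -17726.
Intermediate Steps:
D = -3
k = -10
w(z) = 10/3 (w(z) = -10/(-3) = -10*(-⅓) = 10/3)
(-30847 - 1*28238)/w(-278) = (-30847 - 1*28238)/(10/3) = (-30847 - 28238)*(3/10) = -59085*3/10 = -35451/2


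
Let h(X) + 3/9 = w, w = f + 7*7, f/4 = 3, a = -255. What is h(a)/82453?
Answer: 26/35337 ≈ 0.00073577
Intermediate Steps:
f = 12 (f = 4*3 = 12)
w = 61 (w = 12 + 7*7 = 12 + 49 = 61)
h(X) = 182/3 (h(X) = -1/3 + 61 = 182/3)
h(a)/82453 = (182/3)/82453 = (182/3)*(1/82453) = 26/35337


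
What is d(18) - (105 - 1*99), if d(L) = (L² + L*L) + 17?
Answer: 659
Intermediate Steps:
d(L) = 17 + 2*L² (d(L) = (L² + L²) + 17 = 2*L² + 17 = 17 + 2*L²)
d(18) - (105 - 1*99) = (17 + 2*18²) - (105 - 1*99) = (17 + 2*324) - (105 - 99) = (17 + 648) - 1*6 = 665 - 6 = 659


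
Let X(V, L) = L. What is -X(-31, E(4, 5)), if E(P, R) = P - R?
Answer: 1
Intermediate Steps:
-X(-31, E(4, 5)) = -(4 - 1*5) = -(4 - 5) = -1*(-1) = 1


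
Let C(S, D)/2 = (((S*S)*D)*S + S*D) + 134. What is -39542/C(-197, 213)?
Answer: 19771/1628506276 ≈ 1.2141e-5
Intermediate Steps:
C(S, D) = 268 + 2*D*S + 2*D*S**3 (C(S, D) = 2*((((S*S)*D)*S + S*D) + 134) = 2*(((S**2*D)*S + D*S) + 134) = 2*(((D*S**2)*S + D*S) + 134) = 2*((D*S**3 + D*S) + 134) = 2*((D*S + D*S**3) + 134) = 2*(134 + D*S + D*S**3) = 268 + 2*D*S + 2*D*S**3)
-39542/C(-197, 213) = -39542/(268 + 2*213*(-197) + 2*213*(-197)**3) = -39542/(268 - 83922 + 2*213*(-7645373)) = -39542/(268 - 83922 - 3256928898) = -39542/(-3257012552) = -39542*(-1/3257012552) = 19771/1628506276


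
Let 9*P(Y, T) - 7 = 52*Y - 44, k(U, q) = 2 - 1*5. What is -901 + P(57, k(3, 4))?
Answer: -5182/9 ≈ -575.78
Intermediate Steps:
k(U, q) = -3 (k(U, q) = 2 - 5 = -3)
P(Y, T) = -37/9 + 52*Y/9 (P(Y, T) = 7/9 + (52*Y - 44)/9 = 7/9 + (-44 + 52*Y)/9 = 7/9 + (-44/9 + 52*Y/9) = -37/9 + 52*Y/9)
-901 + P(57, k(3, 4)) = -901 + (-37/9 + (52/9)*57) = -901 + (-37/9 + 988/3) = -901 + 2927/9 = -5182/9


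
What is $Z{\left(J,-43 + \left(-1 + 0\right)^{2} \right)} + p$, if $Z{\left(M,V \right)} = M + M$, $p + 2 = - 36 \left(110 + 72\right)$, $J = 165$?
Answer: $-6224$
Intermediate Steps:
$p = -6554$ ($p = -2 - 36 \left(110 + 72\right) = -2 - 6552 = -6554$)
$Z{\left(M,V \right)} = 2 M$
$Z{\left(J,-43 + \left(-1 + 0\right)^{2} \right)} + p = 2 \cdot 165 - 6554 = 330 - 6554 = -6224$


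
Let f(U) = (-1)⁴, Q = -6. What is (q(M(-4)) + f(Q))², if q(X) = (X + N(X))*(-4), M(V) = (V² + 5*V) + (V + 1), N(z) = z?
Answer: 3249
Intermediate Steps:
f(U) = 1
M(V) = 1 + V² + 6*V (M(V) = (V² + 5*V) + (1 + V) = 1 + V² + 6*V)
q(X) = -8*X (q(X) = (X + X)*(-4) = (2*X)*(-4) = -8*X)
(q(M(-4)) + f(Q))² = (-8*(1 + (-4)² + 6*(-4)) + 1)² = (-8*(1 + 16 - 24) + 1)² = (-8*(-7) + 1)² = (56 + 1)² = 57² = 3249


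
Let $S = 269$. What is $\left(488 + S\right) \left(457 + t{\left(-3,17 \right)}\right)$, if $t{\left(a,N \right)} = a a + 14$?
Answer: $363360$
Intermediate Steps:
$t{\left(a,N \right)} = 14 + a^{2}$ ($t{\left(a,N \right)} = a^{2} + 14 = 14 + a^{2}$)
$\left(488 + S\right) \left(457 + t{\left(-3,17 \right)}\right) = \left(488 + 269\right) \left(457 + \left(14 + \left(-3\right)^{2}\right)\right) = 757 \left(457 + \left(14 + 9\right)\right) = 757 \left(457 + 23\right) = 757 \cdot 480 = 363360$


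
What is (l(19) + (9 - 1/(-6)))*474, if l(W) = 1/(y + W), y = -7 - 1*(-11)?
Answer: 100409/23 ≈ 4365.6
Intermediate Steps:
y = 4 (y = -7 + 11 = 4)
l(W) = 1/(4 + W)
(l(19) + (9 - 1/(-6)))*474 = (1/(4 + 19) + (9 - 1/(-6)))*474 = (1/23 + (9 - 1*(-⅙)))*474 = (1/23 + (9 + ⅙))*474 = (1/23 + 55/6)*474 = (1271/138)*474 = 100409/23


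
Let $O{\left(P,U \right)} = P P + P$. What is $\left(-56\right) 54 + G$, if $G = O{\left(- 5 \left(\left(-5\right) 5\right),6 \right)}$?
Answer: $12726$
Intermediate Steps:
$O{\left(P,U \right)} = P + P^{2}$ ($O{\left(P,U \right)} = P^{2} + P = P + P^{2}$)
$G = 15750$ ($G = - 5 \left(\left(-5\right) 5\right) \left(1 - 5 \left(\left(-5\right) 5\right)\right) = \left(-5\right) \left(-25\right) \left(1 - -125\right) = 125 \left(1 + 125\right) = 125 \cdot 126 = 15750$)
$\left(-56\right) 54 + G = \left(-56\right) 54 + 15750 = -3024 + 15750 = 12726$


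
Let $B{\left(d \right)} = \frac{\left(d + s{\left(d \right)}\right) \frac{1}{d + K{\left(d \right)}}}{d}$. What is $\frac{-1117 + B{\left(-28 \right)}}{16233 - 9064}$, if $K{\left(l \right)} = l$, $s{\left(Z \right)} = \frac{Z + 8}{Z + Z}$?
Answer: $- \frac{24520771}{157373888} \approx -0.15581$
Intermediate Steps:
$s{\left(Z \right)} = \frac{8 + Z}{2 Z}$
$B{\left(d \right)} = \frac{d + \frac{8 + d}{2 d}}{2 d^{2}}$ ($B{\left(d \right)} = \frac{\left(d + \frac{8 + d}{2 d}\right) \frac{1}{d + d}}{d} = \frac{\left(d + \frac{8 + d}{2 d}\right) \frac{1}{2 d}}{d} = \frac{\frac{1}{2} \frac{1}{d} \left(d + \frac{8 + d}{2 d}\right)}{d} = \frac{d + \frac{8 + d}{2 d}}{2 d^{2}}$)
$\frac{-1117 + B{\left(-28 \right)}}{16233 - 9064} = \frac{-1117 + \frac{8 - 28 + 2 \left(-28\right)^{2}}{4 \left(-21952\right)}}{16233 - 9064} = \frac{-1117 + \frac{1}{4} \left(- \frac{1}{21952}\right) \left(8 - 28 + 2 \cdot 784\right)}{7169} = \left(-1117 + \frac{1}{4} \left(- \frac{1}{21952}\right) \left(8 - 28 + 1568\right)\right) \frac{1}{7169} = \left(-1117 + \frac{1}{4} \left(- \frac{1}{21952}\right) 1548\right) \frac{1}{7169} = \left(-1117 - \frac{387}{21952}\right) \frac{1}{7169} = \left(- \frac{24520771}{21952}\right) \frac{1}{7169} = - \frac{24520771}{157373888}$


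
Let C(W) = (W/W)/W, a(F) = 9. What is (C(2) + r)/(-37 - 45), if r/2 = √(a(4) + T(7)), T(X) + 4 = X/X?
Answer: -1/164 - √6/41 ≈ -0.065841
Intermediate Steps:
T(X) = -3 (T(X) = -4 + X/X = -4 + 1 = -3)
C(W) = 1/W
r = 2*√6 (r = 2*√(9 - 3) = 2*√6 ≈ 4.8990)
(C(2) + r)/(-37 - 45) = (1/2 + 2*√6)/(-37 - 45) = (½ + 2*√6)/(-82) = (½ + 2*√6)*(-1/82) = -1/164 - √6/41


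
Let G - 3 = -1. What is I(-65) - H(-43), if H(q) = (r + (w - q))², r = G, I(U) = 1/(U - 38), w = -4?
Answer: -173144/103 ≈ -1681.0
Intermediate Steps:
I(U) = 1/(-38 + U)
G = 2 (G = 3 - 1 = 2)
r = 2
H(q) = (-2 - q)² (H(q) = (2 + (-4 - q))² = (-2 - q)²)
I(-65) - H(-43) = 1/(-38 - 65) - (2 - 43)² = 1/(-103) - 1*(-41)² = -1/103 - 1*1681 = -1/103 - 1681 = -173144/103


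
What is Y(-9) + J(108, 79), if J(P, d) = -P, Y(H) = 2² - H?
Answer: -95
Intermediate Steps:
Y(H) = 4 - H
Y(-9) + J(108, 79) = (4 - 1*(-9)) - 1*108 = (4 + 9) - 108 = 13 - 108 = -95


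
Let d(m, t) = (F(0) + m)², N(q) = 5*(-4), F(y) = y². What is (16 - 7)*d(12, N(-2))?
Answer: 1296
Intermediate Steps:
N(q) = -20
d(m, t) = m² (d(m, t) = (0² + m)² = (0 + m)² = m²)
(16 - 7)*d(12, N(-2)) = (16 - 7)*12² = 9*144 = 1296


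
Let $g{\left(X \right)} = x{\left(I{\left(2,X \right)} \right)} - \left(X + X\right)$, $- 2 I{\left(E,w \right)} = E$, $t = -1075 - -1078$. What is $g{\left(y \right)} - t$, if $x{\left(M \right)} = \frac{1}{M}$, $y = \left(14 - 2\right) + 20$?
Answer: $-68$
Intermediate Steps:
$t = 3$ ($t = -1075 + 1078 = 3$)
$y = 32$ ($y = 12 + 20 = 32$)
$I{\left(E,w \right)} = - \frac{E}{2}$
$g{\left(X \right)} = -1 - 2 X$ ($g{\left(X \right)} = \frac{1}{\left(- \frac{1}{2}\right) 2} - \left(X + X\right) = \frac{1}{-1} - 2 X = -1 - 2 X$)
$g{\left(y \right)} - t = \left(-1 - 64\right) - 3 = -65 - 3 = -68$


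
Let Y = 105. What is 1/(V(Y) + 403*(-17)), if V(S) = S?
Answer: -1/6746 ≈ -0.00014824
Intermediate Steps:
1/(V(Y) + 403*(-17)) = 1/(105 + 403*(-17)) = 1/(105 - 6851) = 1/(-6746) = -1/6746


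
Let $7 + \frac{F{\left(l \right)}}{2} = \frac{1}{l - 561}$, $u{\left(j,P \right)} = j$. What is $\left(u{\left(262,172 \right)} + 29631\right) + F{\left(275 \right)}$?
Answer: $\frac{4272696}{143} \approx 29879.0$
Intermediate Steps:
$F{\left(l \right)} = -14 + \frac{2}{-561 + l}$ ($F{\left(l \right)} = -14 + \frac{2}{l - 561} = -14 + \frac{2}{-561 + l}$)
$\left(u{\left(262,172 \right)} + 29631\right) + F{\left(275 \right)} = \left(262 + 29631\right) + \frac{2 \left(3928 - 1925\right)}{-561 + 275} = 29893 + \frac{2 \left(3928 - 1925\right)}{-286} = 29893 + 2 \left(- \frac{1}{286}\right) 2003 = 29893 - \frac{2003}{143} = \frac{4272696}{143}$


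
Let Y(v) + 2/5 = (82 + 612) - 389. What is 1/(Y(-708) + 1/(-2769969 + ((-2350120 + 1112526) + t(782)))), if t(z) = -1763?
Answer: 20046630/6106203493 ≈ 0.0032830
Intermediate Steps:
Y(v) = 1523/5 (Y(v) = -⅖ + ((82 + 612) - 389) = -⅖ + (694 - 389) = -⅖ + 305 = 1523/5)
1/(Y(-708) + 1/(-2769969 + ((-2350120 + 1112526) + t(782)))) = 1/(1523/5 + 1/(-2769969 + ((-2350120 + 1112526) - 1763))) = 1/(1523/5 + 1/(-2769969 + (-1237594 - 1763))) = 1/(1523/5 + 1/(-2769969 - 1239357)) = 1/(1523/5 + 1/(-4009326)) = 1/(1523/5 - 1/4009326) = 1/(6106203493/20046630) = 20046630/6106203493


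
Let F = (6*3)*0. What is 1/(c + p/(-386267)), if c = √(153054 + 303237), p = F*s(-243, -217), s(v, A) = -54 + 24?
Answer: √419/13827 ≈ 0.0014804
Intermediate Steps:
s(v, A) = -30
F = 0 (F = 18*0 = 0)
p = 0 (p = 0*(-30) = 0)
c = 33*√419 (c = √456291 = 33*√419 ≈ 675.49)
1/(c + p/(-386267)) = 1/(33*√419 + 0/(-386267)) = 1/(33*√419 + 0*(-1/386267)) = 1/(33*√419 + 0) = 1/(33*√419) = √419/13827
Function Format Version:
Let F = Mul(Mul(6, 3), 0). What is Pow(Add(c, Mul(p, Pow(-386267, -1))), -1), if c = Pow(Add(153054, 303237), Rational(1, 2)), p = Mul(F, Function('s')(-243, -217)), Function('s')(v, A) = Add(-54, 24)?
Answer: Mul(Rational(1, 13827), Pow(419, Rational(1, 2))) ≈ 0.0014804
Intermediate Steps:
Function('s')(v, A) = -30
F = 0 (F = Mul(18, 0) = 0)
p = 0 (p = Mul(0, -30) = 0)
c = Mul(33, Pow(419, Rational(1, 2))) (c = Pow(456291, Rational(1, 2)) = Mul(33, Pow(419, Rational(1, 2))) ≈ 675.49)
Pow(Add(c, Mul(p, Pow(-386267, -1))), -1) = Pow(Add(Mul(33, Pow(419, Rational(1, 2))), Mul(0, Pow(-386267, -1))), -1) = Pow(Add(Mul(33, Pow(419, Rational(1, 2))), Mul(0, Rational(-1, 386267))), -1) = Pow(Add(Mul(33, Pow(419, Rational(1, 2))), 0), -1) = Pow(Mul(33, Pow(419, Rational(1, 2))), -1) = Mul(Rational(1, 13827), Pow(419, Rational(1, 2)))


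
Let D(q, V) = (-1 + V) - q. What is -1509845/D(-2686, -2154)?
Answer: -1509845/531 ≈ -2843.4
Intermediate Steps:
D(q, V) = -1 + V - q
-1509845/D(-2686, -2154) = -1509845/(-1 - 2154 - 1*(-2686)) = -1509845/(-1 - 2154 + 2686) = -1509845/531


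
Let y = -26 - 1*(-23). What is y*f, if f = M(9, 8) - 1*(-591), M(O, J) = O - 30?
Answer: -1710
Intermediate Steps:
y = -3 (y = -26 + 23 = -3)
M(O, J) = -30 + O
f = 570 (f = (-30 + 9) - 1*(-591) = -21 + 591 = 570)
y*f = -3*570 = -1710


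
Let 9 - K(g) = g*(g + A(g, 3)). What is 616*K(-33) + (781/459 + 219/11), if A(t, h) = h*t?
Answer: -13519860736/5049 ≈ -2.6777e+6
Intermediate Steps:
K(g) = 9 - 4*g**2 (K(g) = 9 - g*(g + 3*g) = 9 - g*4*g = 9 - 4*g**2)
616*K(-33) + (781/459 + 219/11) = 616*(9 - 4*(-33)**2) + (781/459 + 219/11) = 616*(9 - 4*1089) + (781*(1/459) + 219*(1/11)) = 616*(9 - 4356) + (781/459 + 219/11) = 616*(-4347) + 109112/5049 = -2677752 + 109112/5049 = -13519860736/5049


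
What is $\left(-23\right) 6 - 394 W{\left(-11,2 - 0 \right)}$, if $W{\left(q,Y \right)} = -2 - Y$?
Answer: $1438$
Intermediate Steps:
$\left(-23\right) 6 - 394 W{\left(-11,2 - 0 \right)} = \left(-23\right) 6 - 394 \left(-2 - \left(2 - 0\right)\right) = -138 - 394 \left(-2 - \left(2 + 0\right)\right) = -138 - 394 \left(-2 - 2\right) = -138 - -1576 = -138 + 1576 = 1438$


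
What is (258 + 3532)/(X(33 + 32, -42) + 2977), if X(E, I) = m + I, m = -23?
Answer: 1895/1456 ≈ 1.3015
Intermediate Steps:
X(E, I) = -23 + I
(258 + 3532)/(X(33 + 32, -42) + 2977) = (258 + 3532)/((-23 - 42) + 2977) = 3790/(-65 + 2977) = 3790/2912 = 3790*(1/2912) = 1895/1456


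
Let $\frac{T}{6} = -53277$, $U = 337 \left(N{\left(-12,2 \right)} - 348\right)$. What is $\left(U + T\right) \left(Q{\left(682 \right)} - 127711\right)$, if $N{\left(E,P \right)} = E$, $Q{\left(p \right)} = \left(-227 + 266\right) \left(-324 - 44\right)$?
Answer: $62647225866$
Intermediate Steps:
$Q{\left(p \right)} = -14352$ ($Q{\left(p \right)} = 39 \left(-368\right) = -14352$)
$U = -121320$ ($U = 337 \left(-12 - 348\right) = 337 \left(-360\right) = -121320$)
$T = -319662$ ($T = 6 \left(-53277\right) = -319662$)
$\left(U + T\right) \left(Q{\left(682 \right)} - 127711\right) = \left(-121320 - 319662\right) \left(-14352 - 127711\right) = \left(-440982\right) \left(-142063\right) = 62647225866$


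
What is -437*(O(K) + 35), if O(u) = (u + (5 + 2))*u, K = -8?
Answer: -18791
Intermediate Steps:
O(u) = u*(7 + u) (O(u) = (u + 7)*u = (7 + u)*u = u*(7 + u))
-437*(O(K) + 35) = -437*(-8*(7 - 8) + 35) = -437*(-8*(-1) + 35) = -437*(8 + 35) = -437*43 = -18791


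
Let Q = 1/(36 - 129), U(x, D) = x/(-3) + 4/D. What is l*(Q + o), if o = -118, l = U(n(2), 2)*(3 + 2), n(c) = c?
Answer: -219500/279 ≈ -786.74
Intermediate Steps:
U(x, D) = 4/D - x/3 (U(x, D) = x*(-⅓) + 4/D = -x/3 + 4/D = 4/D - x/3)
l = 20/3 (l = (4/2 - ⅓*2)*(3 + 2) = (4*(½) - ⅔)*5 = (2 - ⅔)*5 = (4/3)*5 = 20/3 ≈ 6.6667)
Q = -1/93 (Q = 1/(-93) = -1/93 ≈ -0.010753)
l*(Q + o) = 20*(-1/93 - 118)/3 = (20/3)*(-10975/93) = -219500/279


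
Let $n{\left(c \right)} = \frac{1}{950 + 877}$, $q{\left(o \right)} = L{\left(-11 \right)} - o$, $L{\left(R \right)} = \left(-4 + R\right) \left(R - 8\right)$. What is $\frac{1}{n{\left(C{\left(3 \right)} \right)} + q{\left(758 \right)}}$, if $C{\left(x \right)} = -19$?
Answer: $- \frac{1827}{864170} \approx -0.0021142$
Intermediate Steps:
$L{\left(R \right)} = \left(-8 + R\right) \left(-4 + R\right)$ ($L{\left(R \right)} = \left(-4 + R\right) \left(-8 + R\right) = \left(-8 + R\right) \left(-4 + R\right)$)
$q{\left(o \right)} = 285 - o$ ($q{\left(o \right)} = \left(32 + \left(-11\right)^{2} - -132\right) - o = \left(32 + 121 + 132\right) - o = 285 - o$)
$n{\left(c \right)} = \frac{1}{1827}$
$\frac{1}{n{\left(C{\left(3 \right)} \right)} + q{\left(758 \right)}} = \frac{1}{\frac{1}{1827} + \left(285 - 758\right)} = \frac{1}{\frac{1}{1827} - 473} = \frac{1}{- \frac{864170}{1827}} = - \frac{1827}{864170}$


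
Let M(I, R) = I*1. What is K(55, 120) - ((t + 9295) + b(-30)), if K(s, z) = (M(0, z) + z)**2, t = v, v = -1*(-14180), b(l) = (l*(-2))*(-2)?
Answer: -8955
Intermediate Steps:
M(I, R) = I
b(l) = 4*l (b(l) = -2*l*(-2) = 4*l)
v = 14180
t = 14180
K(s, z) = z**2 (K(s, z) = (0 + z)**2 = z**2)
K(55, 120) - ((t + 9295) + b(-30)) = 120**2 - ((14180 + 9295) + 4*(-30)) = 14400 - (23475 - 120) = 14400 - 1*23355 = 14400 - 23355 = -8955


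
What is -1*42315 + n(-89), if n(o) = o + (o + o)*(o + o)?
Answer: -10720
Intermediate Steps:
n(o) = o + 4*o² (n(o) = o + (2*o)*(2*o) = o + 4*o²)
-1*42315 + n(-89) = -1*42315 - 89*(1 + 4*(-89)) = -42315 - 89*(1 - 356) = -42315 - 89*(-355) = -42315 + 31595 = -10720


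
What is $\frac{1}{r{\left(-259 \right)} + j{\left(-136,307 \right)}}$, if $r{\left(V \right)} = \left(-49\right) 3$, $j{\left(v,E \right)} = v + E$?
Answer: $\frac{1}{24} \approx 0.041667$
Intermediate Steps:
$j{\left(v,E \right)} = E + v$
$r{\left(V \right)} = -147$
$\frac{1}{r{\left(-259 \right)} + j{\left(-136,307 \right)}} = \frac{1}{-147 + \left(307 - 136\right)} = \frac{1}{-147 + 171} = \frac{1}{24}$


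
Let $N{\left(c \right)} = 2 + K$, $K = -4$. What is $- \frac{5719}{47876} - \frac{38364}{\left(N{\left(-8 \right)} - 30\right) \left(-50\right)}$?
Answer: $- \frac{115366579}{4787600} \approx -24.097$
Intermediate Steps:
$N{\left(c \right)} = -2$ ($N{\left(c \right)} = 2 - 4 = -2$)
$- \frac{5719}{47876} - \frac{38364}{\left(N{\left(-8 \right)} - 30\right) \left(-50\right)} = - \frac{5719}{47876} - \frac{38364}{\left(-2 - 30\right) \left(-50\right)} = - \frac{5719}{47876} - \frac{38364}{\left(-32\right) \left(-50\right)} = - \frac{5719}{47876} - \frac{38364}{1600} = - \frac{5719}{47876} - \frac{9591}{400} = - \frac{115366579}{4787600}$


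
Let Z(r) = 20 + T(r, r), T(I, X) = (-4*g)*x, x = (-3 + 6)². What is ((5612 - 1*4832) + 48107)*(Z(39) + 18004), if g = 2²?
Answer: 874099560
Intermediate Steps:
x = 9 (x = 3² = 9)
g = 4
T(I, X) = -144 (T(I, X) = -4*4*9 = -16*9 = -144)
Z(r) = -124 (Z(r) = 20 - 144 = -124)
((5612 - 1*4832) + 48107)*(Z(39) + 18004) = ((5612 - 1*4832) + 48107)*(-124 + 18004) = ((5612 - 4832) + 48107)*17880 = (780 + 48107)*17880 = 48887*17880 = 874099560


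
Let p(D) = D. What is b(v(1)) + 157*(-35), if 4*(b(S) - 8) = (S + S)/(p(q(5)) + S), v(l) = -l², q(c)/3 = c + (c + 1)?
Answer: -351169/64 ≈ -5487.0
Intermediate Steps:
q(c) = 3 + 6*c (q(c) = 3*(c + (c + 1)) = 3*(c + (1 + c)) = 3*(1 + 2*c) = 3 + 6*c)
b(S) = 8 + S/(2*(33 + S)) (b(S) = 8 + ((S + S)/((3 + 6*5) + S))/4 = 8 + ((2*S)/((3 + 30) + S))/4 = 8 + ((2*S)/(33 + S))/4 = 8 + (2*S/(33 + S))/4 = 8 + S/(2*(33 + S)))
b(v(1)) + 157*(-35) = (528 + 17*(-1*1²))/(2*(33 - 1*1²)) + 157*(-35) = (528 + 17*(-1*1))/(2*(33 - 1*1)) - 5495 = (528 + 17*(-1))/(2*(33 - 1)) - 5495 = (½)*(528 - 17)/32 - 5495 = (½)*(1/32)*511 - 5495 = 511/64 - 5495 = -351169/64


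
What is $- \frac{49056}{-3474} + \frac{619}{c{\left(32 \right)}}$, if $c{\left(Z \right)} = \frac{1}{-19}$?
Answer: $- \frac{6801443}{579} \approx -11747.0$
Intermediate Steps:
$c{\left(Z \right)} = - \frac{1}{19}$
$- \frac{49056}{-3474} + \frac{619}{c{\left(32 \right)}} = - \frac{49056}{-3474} + \frac{619}{- \frac{1}{19}} = \left(-49056\right) \left(- \frac{1}{3474}\right) + 619 \left(-19\right) = \frac{8176}{579} - 11761 = - \frac{6801443}{579}$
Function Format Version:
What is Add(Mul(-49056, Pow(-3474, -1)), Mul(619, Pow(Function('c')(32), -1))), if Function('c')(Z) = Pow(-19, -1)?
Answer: Rational(-6801443, 579) ≈ -11747.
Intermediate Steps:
Function('c')(Z) = Rational(-1, 19)
Add(Mul(-49056, Pow(-3474, -1)), Mul(619, Pow(Function('c')(32), -1))) = Add(Mul(-49056, Pow(-3474, -1)), Mul(619, Pow(Rational(-1, 19), -1))) = Add(Mul(-49056, Rational(-1, 3474)), Mul(619, -19)) = Add(Rational(8176, 579), -11761) = Rational(-6801443, 579)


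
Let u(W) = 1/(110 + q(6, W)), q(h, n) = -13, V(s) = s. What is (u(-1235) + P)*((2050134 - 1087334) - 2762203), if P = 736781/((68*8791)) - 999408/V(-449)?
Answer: -104335622763634598979/26035460764 ≈ -4.0074e+9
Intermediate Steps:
P = 597764924173/268406812 (P = 736781/((68*8791)) - 999408/(-449) = 736781/597788 - 999408*(-1/449) = 736781*(1/597788) + 999408/449 = 736781/597788 + 999408/449 = 597764924173/268406812 ≈ 2227.1)
u(W) = 1/97 (u(W) = 1/(110 - 13) = 1/97)
(u(-1235) + P)*((2050134 - 1087334) - 2762203) = (1/97 + 597764924173/268406812)*((2050134 - 1087334) - 2762203) = 57983466051593*(962800 - 2762203)/26035460764 = (57983466051593/26035460764)*(-1799403) = -104335622763634598979/26035460764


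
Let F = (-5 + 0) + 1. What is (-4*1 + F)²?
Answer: 64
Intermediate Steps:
F = -4 (F = -5 + 1 = -4)
(-4*1 + F)² = (-4*1 - 4)² = (-4 - 4)² = (-8)² = 64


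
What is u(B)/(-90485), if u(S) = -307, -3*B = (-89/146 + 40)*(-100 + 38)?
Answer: 307/90485 ≈ 0.0033928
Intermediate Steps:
B = 59427/73 (B = -(-89/146 + 40)*(-100 + 38)/3 = -(-89*1/146 + 40)*(-62)/3 = -(-89/146 + 40)*(-62)/3 = -1917*(-62)/146 = -⅓*(-178281/73) = 59427/73 ≈ 814.07)
u(B)/(-90485) = -307/(-90485) = -307*(-1/90485) = 307/90485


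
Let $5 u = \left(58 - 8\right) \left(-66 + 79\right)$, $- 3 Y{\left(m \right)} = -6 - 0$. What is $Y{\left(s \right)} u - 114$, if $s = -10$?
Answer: $146$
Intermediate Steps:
$Y{\left(m \right)} = 2$ ($Y{\left(m \right)} = - \frac{-6 - 0}{3} = - \frac{-6 + 0}{3} = \left(- \frac{1}{3}\right) \left(-6\right) = 2$)
$u = 130$ ($u = \frac{\left(58 - 8\right) \left(-66 + 79\right)}{5} = \frac{50 \cdot 13}{5} = \frac{1}{5} \cdot 650 = 130$)
$Y{\left(s \right)} u - 114 = 2 \cdot 130 - 114 = 260 - 114 = 146$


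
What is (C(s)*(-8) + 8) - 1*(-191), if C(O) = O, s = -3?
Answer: 223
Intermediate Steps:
(C(s)*(-8) + 8) - 1*(-191) = (-3*(-8) + 8) - 1*(-191) = (24 + 8) + 191 = 32 + 191 = 223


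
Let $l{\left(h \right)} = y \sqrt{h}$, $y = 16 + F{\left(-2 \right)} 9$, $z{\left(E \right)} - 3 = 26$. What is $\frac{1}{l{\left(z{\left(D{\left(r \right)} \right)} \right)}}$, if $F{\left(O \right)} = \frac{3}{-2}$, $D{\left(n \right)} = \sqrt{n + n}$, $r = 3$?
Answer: $\frac{2 \sqrt{29}}{145} \approx 0.074278$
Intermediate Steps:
$D{\left(n \right)} = \sqrt{2} \sqrt{n}$ ($D{\left(n \right)} = \sqrt{2 n} = \sqrt{2} \sqrt{n}$)
$F{\left(O \right)} = - \frac{3}{2}$ ($F{\left(O \right)} = 3 \left(- \frac{1}{2}\right) = - \frac{3}{2}$)
$z{\left(E \right)} = 29$ ($z{\left(E \right)} = 3 + 26 = 29$)
$y = \frac{5}{2}$ ($y = 16 - \frac{27}{2} = \frac{5}{2} \approx 2.5$)
$l{\left(h \right)} = \frac{5 \sqrt{h}}{2}$
$\frac{1}{l{\left(z{\left(D{\left(r \right)} \right)} \right)}} = \frac{1}{\frac{5}{2} \sqrt{29}} = \frac{2 \sqrt{29}}{145}$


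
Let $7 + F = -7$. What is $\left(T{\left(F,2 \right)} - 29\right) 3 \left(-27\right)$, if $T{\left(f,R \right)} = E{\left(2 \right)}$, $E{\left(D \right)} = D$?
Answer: $2187$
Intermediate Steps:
$F = -14$ ($F = -7 - 7 = -14$)
$T{\left(f,R \right)} = 2$
$\left(T{\left(F,2 \right)} - 29\right) 3 \left(-27\right) = \left(2 - 29\right) 3 \left(-27\right) = \left(-27\right) 3 \left(-27\right) = \left(-81\right) \left(-27\right) = 2187$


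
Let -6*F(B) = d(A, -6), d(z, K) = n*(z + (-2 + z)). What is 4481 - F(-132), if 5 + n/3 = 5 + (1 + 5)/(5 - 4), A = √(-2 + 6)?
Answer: 4487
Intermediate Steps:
A = 2 (A = √4 = 2)
n = 18 (n = -15 + 3*(5 + (1 + 5)/(5 - 4)) = -15 + 3*(5 + 6/1) = -15 + 3*(5 + 6*1) = -15 + 3*(5 + 6) = -15 + 3*11 = -15 + 33 = 18)
d(z, K) = -36 + 36*z (d(z, K) = 18*(z + (-2 + z)) = 18*(-2 + 2*z) = -36 + 36*z)
F(B) = -6 (F(B) = -(-36 + 36*2)/6 = -(-36 + 72)/6 = -⅙*36 = -6)
4481 - F(-132) = 4481 - 1*(-6) = 4481 + 6 = 4487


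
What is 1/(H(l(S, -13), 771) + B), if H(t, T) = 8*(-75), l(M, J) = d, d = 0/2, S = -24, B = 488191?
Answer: 1/487591 ≈ 2.0509e-6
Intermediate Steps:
d = 0 (d = 0*(½) = 0)
l(M, J) = 0
H(t, T) = -600
1/(H(l(S, -13), 771) + B) = 1/(-600 + 488191) = 1/487591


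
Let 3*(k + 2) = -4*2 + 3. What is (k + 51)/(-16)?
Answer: -71/24 ≈ -2.9583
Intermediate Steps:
k = -11/3 (k = -2 + (-4*2 + 3)/3 = -2 + (-8 + 3)/3 = -2 + (⅓)*(-5) = -2 - 5/3 = -11/3 ≈ -3.6667)
(k + 51)/(-16) = (-11/3 + 51)/(-16) = -1/16*142/3 = -71/24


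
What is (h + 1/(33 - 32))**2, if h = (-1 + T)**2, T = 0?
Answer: 4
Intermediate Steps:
h = 1 (h = (-1 + 0)**2 = (-1)**2 = 1)
(h + 1/(33 - 32))**2 = (1 + 1/(33 - 32))**2 = (1 + 1/1)**2 = (1 + 1)**2 = 2**2 = 4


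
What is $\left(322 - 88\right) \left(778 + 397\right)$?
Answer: $274950$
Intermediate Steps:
$\left(322 - 88\right) \left(778 + 397\right) = 234 \cdot 1175 = 274950$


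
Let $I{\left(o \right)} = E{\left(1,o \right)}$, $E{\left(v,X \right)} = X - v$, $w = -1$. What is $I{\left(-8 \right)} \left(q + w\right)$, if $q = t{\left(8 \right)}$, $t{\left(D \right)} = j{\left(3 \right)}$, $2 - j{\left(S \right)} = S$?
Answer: $18$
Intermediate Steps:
$j{\left(S \right)} = 2 - S$
$I{\left(o \right)} = -1 + o$ ($I{\left(o \right)} = o - 1 = -1 + o$)
$t{\left(D \right)} = -1$ ($t{\left(D \right)} = 2 - 3 = -1$)
$q = -1$
$I{\left(-8 \right)} \left(q + w\right) = \left(-1 - 8\right) \left(-1 - 1\right) = \left(-9\right) \left(-2\right) = 18$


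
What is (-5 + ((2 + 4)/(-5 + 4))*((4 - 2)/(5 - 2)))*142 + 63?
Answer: -1215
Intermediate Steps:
(-5 + ((2 + 4)/(-5 + 4))*((4 - 2)/(5 - 2)))*142 + 63 = (-5 + (6/(-1))*(2/3))*142 + 63 = (-5 + (6*(-1))*(2*(⅓)))*142 + 63 = (-5 - 6*⅔)*142 + 63 = (-5 - 4)*142 + 63 = -9*142 + 63 = -1278 + 63 = -1215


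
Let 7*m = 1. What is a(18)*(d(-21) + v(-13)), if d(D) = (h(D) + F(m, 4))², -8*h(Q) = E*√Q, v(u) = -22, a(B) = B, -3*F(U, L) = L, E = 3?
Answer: -13349/32 + 18*I*√21 ≈ -417.16 + 82.486*I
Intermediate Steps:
m = ⅐ (m = (⅐)*1 = ⅐ ≈ 0.14286)
F(U, L) = -L/3
h(Q) = -3*√Q/8
d(D) = (-4/3 - 3*√D/8)² (d(D) = (-3*√D/8 - ⅓*4)² = (-3*√D/8 - 4/3)² = (-4/3 - 3*√D/8)²)
a(18)*(d(-21) + v(-13)) = 18*((32 + 9*√(-21))²/576 - 22) = 18*((32 + 9*(I*√21))²/576 - 22) = 18*((32 + 9*I*√21)²/576 - 22) = 18*(-22 + (32 + 9*I*√21)²/576) = -396 + (32 + 9*I*√21)²/32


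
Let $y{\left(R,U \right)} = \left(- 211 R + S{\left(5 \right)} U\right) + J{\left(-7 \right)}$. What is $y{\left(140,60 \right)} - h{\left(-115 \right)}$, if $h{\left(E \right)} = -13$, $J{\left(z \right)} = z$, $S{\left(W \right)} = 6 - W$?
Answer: $-29474$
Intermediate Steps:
$y{\left(R,U \right)} = -7 + U - 211 R$ ($y{\left(R,U \right)} = \left(- 211 R + \left(6 - 5\right) U\right) - 7 = \left(- 211 R + 1 U\right) - 7 = \left(- 211 R + U\right) - 7 = \left(U - 211 R\right) - 7 = -7 + U - 211 R$)
$y{\left(140,60 \right)} - h{\left(-115 \right)} = \left(-7 + 60 - 29540\right) - -13 = \left(-7 + 60 - 29540\right) + 13 = -29487 + 13 = -29474$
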